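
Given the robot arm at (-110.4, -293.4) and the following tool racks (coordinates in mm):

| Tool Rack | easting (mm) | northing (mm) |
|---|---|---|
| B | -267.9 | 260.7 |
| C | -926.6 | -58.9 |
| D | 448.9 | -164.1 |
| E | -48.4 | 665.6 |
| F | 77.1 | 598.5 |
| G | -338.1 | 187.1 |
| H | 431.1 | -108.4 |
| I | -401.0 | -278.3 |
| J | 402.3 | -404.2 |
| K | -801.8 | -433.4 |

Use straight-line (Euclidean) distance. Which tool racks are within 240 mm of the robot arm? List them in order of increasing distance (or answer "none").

Distances from (-110.4, -293.4):
B: √((-157.5)² + (554.1)²) = √(24806.250 + 307026.810) = 576.0 mm
C: √((-816.2)² + (234.5)²) = √(666182.440 + 54990.250) = 849.2 mm
D: √((559.3)² + (129.3)²) = √(312816.490 + 16718.490) = 574.1 mm
E: √((62.0)² + (959.0)²) = √(3844.000 + 919681.000) = 961.0 mm
F: √((187.5)² + (891.9)²) = √(35156.250 + 795485.610) = 911.4 mm
G: √((-227.7)² + (480.5)²) = √(51847.290 + 230880.250) = 531.7 mm
H: √((541.5)² + (185.0)²) = √(293222.250 + 34225.000) = 572.2 mm
I: √((-290.6)² + (15.1)²) = √(84448.360 + 228.010) = 291.0 mm
J: √((512.7)² + (-110.8)²) = √(262861.290 + 12276.640) = 524.5 mm
K: √((-691.4)² + (-140.0)²) = √(478033.960 + 19600.000) = 705.4 mm
Threshold 240 mm: none within range.

none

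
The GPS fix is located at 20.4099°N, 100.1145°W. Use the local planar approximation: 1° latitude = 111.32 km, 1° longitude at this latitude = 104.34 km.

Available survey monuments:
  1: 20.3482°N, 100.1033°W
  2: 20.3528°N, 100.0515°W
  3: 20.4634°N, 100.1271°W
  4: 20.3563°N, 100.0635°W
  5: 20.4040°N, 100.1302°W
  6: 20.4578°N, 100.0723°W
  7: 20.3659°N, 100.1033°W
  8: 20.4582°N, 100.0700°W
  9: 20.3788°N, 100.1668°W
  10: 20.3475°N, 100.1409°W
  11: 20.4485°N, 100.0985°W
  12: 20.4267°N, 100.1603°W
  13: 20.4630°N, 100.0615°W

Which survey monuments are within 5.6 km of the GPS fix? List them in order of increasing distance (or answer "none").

5, 11, 7, 12

Distances from 20.4099°N, 100.1145°W:
1: √((-0.0617·111.32)² + (0.0112·104.34)²) = √(47.175523 + 1.365645) = 6.9671 km
2: √((-0.0571·111.32)² + (0.0630·104.34)²) = √(40.403465 + 43.209850) = 9.1440 km
3: √((0.0535·111.32)² + (-0.0126·104.34)²) = √(35.469410 + 1.728394) = 6.0990 km
4: √((-0.0536·111.32)² + (0.0510·104.34)²) = √(35.602129 + 28.316659) = 7.9949 km
5: √((-0.0059·111.32)² + (-0.0157·104.34)²) = √(0.431370 + 2.683496) = 1.7649 km
6: √((0.0479·111.32)² + (0.0422·104.34)²) = √(28.432655 + 19.387712) = 6.9152 km
7: √((-0.0440·111.32)² + (0.0112·104.34)²) = √(23.991188 + 1.365645) = 5.0356 km
8: √((0.0483·111.32)² + (0.0445·104.34)²) = √(28.909505 + 21.558656) = 7.1041 km
9: √((-0.0311·111.32)² + (-0.0523·104.34)²) = √(11.985804 + 29.778653) = 6.4625 km
10: √((-0.0624·111.32)² + (-0.0264·104.34)²) = √(48.252028 + 7.587689) = 7.4726 km
11: √((0.0386·111.32)² + (0.0160·104.34)²) = √(18.463796 + 2.787030) = 4.6099 km
12: √((0.0168·111.32)² + (-0.0458·104.34)²) = √(3.497558 + 22.836662) = 5.1317 km
13: √((0.0531·111.32)² + (0.0530·104.34)²) = √(34.941009 + 30.581121) = 8.0946 km
Threshold 5.6 km: 5 (1.7649 km), 11 (4.6099 km), 7 (5.0356 km), 12 (5.1317 km) are within range.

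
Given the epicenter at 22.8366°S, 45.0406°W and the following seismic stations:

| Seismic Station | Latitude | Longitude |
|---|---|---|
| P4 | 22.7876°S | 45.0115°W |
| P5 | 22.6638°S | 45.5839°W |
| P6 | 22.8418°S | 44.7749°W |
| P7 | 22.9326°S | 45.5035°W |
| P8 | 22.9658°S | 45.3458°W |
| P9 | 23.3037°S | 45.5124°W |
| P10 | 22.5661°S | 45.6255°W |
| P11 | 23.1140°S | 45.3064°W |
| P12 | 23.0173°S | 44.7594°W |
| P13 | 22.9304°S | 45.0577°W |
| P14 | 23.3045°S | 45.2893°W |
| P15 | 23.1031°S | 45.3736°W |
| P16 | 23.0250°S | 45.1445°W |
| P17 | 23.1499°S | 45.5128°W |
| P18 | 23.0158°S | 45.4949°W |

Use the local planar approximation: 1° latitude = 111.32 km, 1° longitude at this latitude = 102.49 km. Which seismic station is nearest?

P4

Distances from 22.8366°S, 45.0406°W:
P4: √((0.0490·111.32)² + (0.0291·102.49)²) = √(29.753534 + 8.895062) = 6.2168 km
P5: √((0.1728·111.32)² + (-0.5433·102.49)²) = √(370.027389 + 3100.576109) = 58.9118 km
P6: √((-0.0052·111.32)² + (0.2657·102.49)²) = √(0.335084 + 741.559657) = 27.2377 km
P7: √((-0.0960·111.32)² + (-0.4629·102.49)²) = √(114.205984 + 2250.802287) = 48.6314 km
P8: √((-0.1292·111.32)² + (-0.3052·102.49)²) = √(206.857572 + 978.435147) = 34.4281 km
P9: √((-0.4671·111.32)² + (-0.4718·102.49)²) = √(2703.747494 + 2338.184942) = 71.0066 km
P10: √((0.2705·111.32)² + (-0.5849·102.49)²) = √(906.736157 + 3593.570993) = 67.0843 km
P11: √((-0.2774·111.32)² + (-0.2658·102.49)²) = √(953.584776 + 742.117956) = 41.1789 km
P12: √((-0.1807·111.32)² + (0.2812·102.49)²) = √(404.634306 + 830.603236) = 35.1459 km
P13: √((-0.0938·111.32)² + (-0.0171·102.49)²) = √(109.031521 + 3.071533) = 10.5879 km
P14: √((-0.4679·111.32)² + (-0.2487·102.49)²) = √(2713.016816 + 649.702528) = 57.9890 km
P15: √((-0.2665·111.32)² + (-0.3330·102.49)²) = √(880.117836 + 1164.800245) = 45.2208 km
P16: √((-0.1884·111.32)² + (-0.1039·102.49)²) = √(439.853642 + 113.395046) = 23.5212 km
P17: √((-0.3133·111.32)² + (-0.4722·102.49)²) = √(1216.374158 + 2342.151328) = 59.6534 km
P18: √((-0.1792·111.32)² + (-0.4543·102.49)²) = √(397.944408 + 2167.945997) = 50.6546 km
Minimum: P4 at 6.2168 km.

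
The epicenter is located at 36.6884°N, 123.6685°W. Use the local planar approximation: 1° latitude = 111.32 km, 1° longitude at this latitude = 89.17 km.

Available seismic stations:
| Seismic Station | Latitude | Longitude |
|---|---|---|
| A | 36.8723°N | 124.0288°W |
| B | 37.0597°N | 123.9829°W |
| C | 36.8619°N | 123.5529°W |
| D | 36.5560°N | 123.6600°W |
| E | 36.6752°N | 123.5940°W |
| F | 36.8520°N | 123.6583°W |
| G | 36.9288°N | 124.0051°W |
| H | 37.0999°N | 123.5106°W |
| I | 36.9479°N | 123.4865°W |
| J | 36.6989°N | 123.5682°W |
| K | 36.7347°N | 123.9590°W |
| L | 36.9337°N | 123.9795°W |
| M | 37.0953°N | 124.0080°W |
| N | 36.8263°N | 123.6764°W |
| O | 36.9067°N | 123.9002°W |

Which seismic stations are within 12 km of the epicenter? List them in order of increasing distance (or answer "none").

E, J

Distances from 36.6884°N, 123.6685°W:
A: √((0.1839·111.32)² + (-0.3603·89.17)²) = √(419.092466 + 1032.205235) = 38.0959 km
B: √((0.3713·111.32)² + (-0.3144·89.17)²) = √(1708.426478 + 785.963916) = 49.9439 km
C: √((0.1735·111.32)² + (0.1156·89.17)²) = √(373.031369 + 106.255936) = 21.8926 km
D: √((-0.1324·111.32)² + (0.0085·89.17)²) = √(217.231282 + 0.574481) = 14.7582 km
E: √((-0.0132·111.32)² + (0.0745·89.17)²) = √(2.159207 + 44.131641) = 6.8037 km
F: √((0.1636·111.32)² + (0.0102·89.17)²) = √(331.675196 + 0.827252) = 18.2346 km
G: √((0.2404·111.32)² + (-0.3366·89.17)²) = √(716.168676 + 900.877534) = 40.2125 km
H: √((0.4115·111.32)² + (0.1579·89.17)²) = √(2098.389355 + 198.244795) = 47.9232 km
I: √((0.2595·111.32)² + (0.1820·89.17)²) = √(834.489967 + 263.378494) = 33.1341 km
J: √((0.0105·111.32)² + (0.1003·89.17)²) = √(1.366234 + 79.990682) = 9.0198 km
K: √((0.0463·111.32)² + (-0.2905·89.17)²) = √(26.564912 + 671.011258) = 26.4117 km
L: √((0.2453·111.32)² + (-0.3110·89.17)²) = √(745.661108 + 769.056614) = 38.9194 km
M: √((0.4069·111.32)² + (-0.3395·89.17)²) = √(2051.737400 + 916.467546) = 54.4812 km
N: √((0.1379·111.32)² + (-0.0079·89.17)²) = √(235.654061 + 0.496240) = 15.3672 km
O: √((0.2183·111.32)² + (-0.2317·89.17)²) = √(590.546183 + 426.864070) = 31.8969 km
Threshold 12 km: E (6.8037 km), J (9.0198 km) are within range.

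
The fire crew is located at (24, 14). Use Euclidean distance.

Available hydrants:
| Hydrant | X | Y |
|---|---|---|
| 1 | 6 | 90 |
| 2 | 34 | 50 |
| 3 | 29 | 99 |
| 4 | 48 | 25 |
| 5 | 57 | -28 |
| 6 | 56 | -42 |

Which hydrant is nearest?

4

Distances from (24, 14):
1: √((-18)² + (76)²) = √(324.000 + 5776.000) = 78.1
2: √((10)² + (36)²) = √(100.000 + 1296.000) = 37.4
3: √((5)² + (85)²) = √(25.000 + 7225.000) = 85.1
4: √((24)² + (11)²) = √(576.000 + 121.000) = 26.4
5: √((33)² + (-42)²) = √(1089.000 + 1764.000) = 53.4
6: √((32)² + (-56)²) = √(1024.000 + 3136.000) = 64.5
Minimum: 4 at 26.4.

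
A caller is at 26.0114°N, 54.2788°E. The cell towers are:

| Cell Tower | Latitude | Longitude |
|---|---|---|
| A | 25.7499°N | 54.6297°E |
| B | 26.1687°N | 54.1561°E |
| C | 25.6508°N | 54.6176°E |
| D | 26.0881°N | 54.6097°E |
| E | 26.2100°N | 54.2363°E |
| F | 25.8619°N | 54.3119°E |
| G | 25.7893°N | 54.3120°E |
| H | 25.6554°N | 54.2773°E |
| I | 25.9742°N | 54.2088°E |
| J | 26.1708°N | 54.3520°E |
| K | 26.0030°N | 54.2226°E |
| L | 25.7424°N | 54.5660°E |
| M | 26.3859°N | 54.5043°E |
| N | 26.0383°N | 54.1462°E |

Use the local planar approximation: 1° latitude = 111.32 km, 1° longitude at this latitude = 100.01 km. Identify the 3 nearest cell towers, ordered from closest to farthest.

K, I, N

Distances from 26.0114°N, 54.2788°E:
A: √((-0.2615·111.32)² + (0.3509·100.01)²) = √(847.402580 + 1231.554374) = 45.5956 km
B: √((0.1573·111.32)² + (-0.1227·100.01)²) = √(306.622373 + 150.583012) = 21.3824 km
C: √((-0.3606·111.32)² + (0.3388·100.01)²) = √(1611.379522 + 1148.083982) = 52.5306 km
D: √((0.0767·111.32)² + (0.3309·100.01)²) = √(72.901611 + 1095.167101) = 34.1770 km
E: √((0.1986·111.32)² + (-0.0425·100.01)²) = √(488.770385 + 18.066113) = 22.5130 km
F: √((-0.1495·111.32)² + (0.0331·100.01)²) = √(276.967481 + 10.958291) = 16.9684 km
G: √((-0.2221·111.32)² + (0.0332·100.01)²) = √(611.284681 + 11.024605) = 24.9461 km
H: √((-0.3560·111.32)² + (-0.0015·100.01)²) = √(1570.530559 + 0.022505) = 39.6302 km
I: √((-0.0372·111.32)² + (-0.0700·100.01)²) = √(17.148742 + 49.009800) = 8.1338 km
J: √((0.1594·111.32)² + (0.0732·100.01)²) = √(314.864015 + 53.593117) = 19.1952 km
K: √((-0.0084·111.32)² + (-0.0562·100.01)²) = √(0.874390 + 31.590717) = 5.6978 km
L: √((-0.2690·111.32)² + (0.2872·100.01)²) = √(896.707816 + 825.003376) = 41.4935 km
M: √((0.3745·111.32)² + (0.2255·100.01)²) = √(1738.001070 + 508.604206) = 47.3984 km
N: √((0.0269·111.32)² + (-0.1326·100.01)²) = √(8.967078 + 175.862767) = 13.5952 km
Sorted: K (5.6978 km) < I (8.1338 km) < N (13.5952 km) < F (16.9684 km) < J (19.1952 km) < …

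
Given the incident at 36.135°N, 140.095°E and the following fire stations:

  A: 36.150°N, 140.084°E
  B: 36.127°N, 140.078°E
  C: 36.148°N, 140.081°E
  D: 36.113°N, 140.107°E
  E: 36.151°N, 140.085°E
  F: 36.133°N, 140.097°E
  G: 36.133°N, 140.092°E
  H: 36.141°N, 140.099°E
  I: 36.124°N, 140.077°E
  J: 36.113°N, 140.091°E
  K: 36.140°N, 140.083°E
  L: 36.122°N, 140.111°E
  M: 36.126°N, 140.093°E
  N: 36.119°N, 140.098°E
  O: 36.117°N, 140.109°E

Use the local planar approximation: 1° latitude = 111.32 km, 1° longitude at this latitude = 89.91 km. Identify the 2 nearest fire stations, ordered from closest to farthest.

Distances from 36.135°N, 140.095°E:
A: √((0.015·111.32)² + (-0.011·89.91)²) = √(2.78823 + 0.97814) = 1.941 km
B: √((-0.008·111.32)² + (-0.017·89.91)²) = √(0.79310 + 2.33622) = 1.769 km
C: √((0.013·111.32)² + (-0.014·89.91)²) = √(2.09427 + 1.58443) = 1.918 km
D: √((-0.022·111.32)² + (0.012·89.91)²) = √(5.99780 + 1.16407) = 2.676 km
E: √((0.016·111.32)² + (-0.010·89.91)²) = √(3.17239 + 0.80838) = 1.995 km
F: √((-0.002·111.32)² + (0.002·89.91)²) = √(0.04957 + 0.03234) = 0.286 km
G: √((-0.002·111.32)² + (-0.003·89.91)²) = √(0.04957 + 0.07275) = 0.350 km
H: √((0.006·111.32)² + (0.004·89.91)²) = √(0.44612 + 0.12934) = 0.759 km
I: √((-0.011·111.32)² + (-0.018·89.91)²) = √(1.49945 + 2.61915) = 2.029 km
J: √((-0.022·111.32)² + (-0.004·89.91)²) = √(5.99780 + 0.12934) = 2.475 km
K: √((0.005·111.32)² + (-0.012·89.91)²) = √(0.30980 + 1.16407) = 1.214 km
L: √((-0.013·111.32)² + (0.016·89.91)²) = √(2.09427 + 2.06945) = 2.041 km
M: √((-0.009·111.32)² + (-0.002·89.91)²) = √(1.00376 + 0.03234) = 1.018 km
N: √((-0.016·111.32)² + (0.003·89.91)²) = √(3.17239 + 0.07275) = 1.801 km
O: √((-0.018·111.32)² + (0.014·89.91)²) = √(4.01505 + 1.58443) = 2.366 km
Sorted: F (0.286 km) < G (0.350 km) < H (0.759 km) < M (1.018 km) < …

F, G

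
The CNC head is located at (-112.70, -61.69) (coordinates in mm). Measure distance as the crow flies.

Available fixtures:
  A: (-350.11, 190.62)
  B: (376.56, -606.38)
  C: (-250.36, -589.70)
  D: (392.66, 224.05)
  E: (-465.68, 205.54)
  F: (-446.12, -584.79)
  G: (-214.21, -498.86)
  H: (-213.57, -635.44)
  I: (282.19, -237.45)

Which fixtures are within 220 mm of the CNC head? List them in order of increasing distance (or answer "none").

none

Distances from (-112.70, -61.69):
A: √((-237.41)² + (252.31)²) = √(56363.5081 + 63660.3361) = 346.44 mm
B: √((489.26)² + (-544.69)²) = √(239375.3476 + 296687.1961) = 732.16 mm
C: √((-137.66)² + (-528.01)²) = √(18950.2756 + 278794.5601) = 545.66 mm
D: √((505.36)² + (285.74)²) = √(255388.7296 + 81647.3476) = 580.55 mm
E: √((-352.98)² + (267.23)²) = √(124594.8804 + 71411.8729) = 442.73 mm
F: √((-333.42)² + (-523.10)²) = √(111168.8964 + 273633.6100) = 620.32 mm
G: √((-101.51)² + (-437.17)²) = √(10304.2801 + 191117.6089) = 448.80 mm
H: √((-100.87)² + (-573.75)²) = √(10174.7569 + 329189.0625) = 582.55 mm
I: √((394.89)² + (-175.76)²) = √(155938.1121 + 30891.5776) = 432.24 mm
Threshold 220 mm: none within range.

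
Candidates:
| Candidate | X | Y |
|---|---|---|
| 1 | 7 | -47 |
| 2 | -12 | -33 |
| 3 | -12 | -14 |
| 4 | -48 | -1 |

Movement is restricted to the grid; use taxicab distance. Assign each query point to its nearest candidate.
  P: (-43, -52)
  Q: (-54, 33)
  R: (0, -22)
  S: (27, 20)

P at (-43, -52):
  1: 55
  2: 50
  3: 69
  4: 56
  → nearest: 2 (50)
Q at (-54, 33):
  1: 141
  2: 108
  3: 89
  4: 40
  → nearest: 4 (40)
R at (0, -22):
  1: 32
  2: 23
  3: 20
  4: 69
  → nearest: 3 (20)
S at (27, 20):
  1: 87
  2: 92
  3: 73
  4: 96
  → nearest: 3 (73)

P→2; Q→4; R→3; S→3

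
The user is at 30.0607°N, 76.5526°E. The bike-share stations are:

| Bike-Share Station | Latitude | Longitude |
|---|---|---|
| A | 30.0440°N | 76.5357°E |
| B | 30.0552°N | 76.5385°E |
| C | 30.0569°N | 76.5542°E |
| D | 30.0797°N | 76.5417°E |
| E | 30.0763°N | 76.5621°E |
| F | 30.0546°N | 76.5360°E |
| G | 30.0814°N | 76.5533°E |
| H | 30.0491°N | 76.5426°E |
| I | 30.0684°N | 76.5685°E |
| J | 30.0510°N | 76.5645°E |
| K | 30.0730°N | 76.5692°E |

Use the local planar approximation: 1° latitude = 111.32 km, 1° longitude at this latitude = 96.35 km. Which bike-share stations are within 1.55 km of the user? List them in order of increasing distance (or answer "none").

Distances from 30.0607°N, 76.5526°E:
A: 2.4713 km
B: 1.4901 km
C: 0.4502 km
D: 2.3615 km
E: 1.9631 km
F: 1.7376 km
G: 2.3053 km
H: 1.6112 km
I: 1.7555 km
J: 1.5750 km
K: 2.1054 km
Threshold 1.55 km: C (0.4502 km), B (1.4901 km) are within range.

C, B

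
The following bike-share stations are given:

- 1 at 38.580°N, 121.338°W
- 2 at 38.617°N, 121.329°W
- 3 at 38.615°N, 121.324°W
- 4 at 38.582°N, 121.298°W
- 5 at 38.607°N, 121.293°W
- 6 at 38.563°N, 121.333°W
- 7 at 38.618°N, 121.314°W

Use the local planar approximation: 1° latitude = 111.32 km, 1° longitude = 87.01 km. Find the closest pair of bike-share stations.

2 and 3

Pairwise distances:
2–3: √((-0.002·111.32)² + (0.005·87.01)²) = √(0.04957 + 0.18927) = 0.489 km
3–7: √((0.003·111.32)² + (0.010·87.01)²) = √(0.11153 + 0.75707) = 0.932 km
2–7: √((0.001·111.32)² + (0.015·87.01)²) = √(0.01239 + 1.70342) = 1.310 km
1–6: √((-0.017·111.32)² + (0.005·87.01)²) = √(3.58133 + 0.18927) = 1.942 km
5–7: √((0.011·111.32)² + (-0.021·87.01)²) = √(1.49945 + 3.33870) = 2.200 km
4–5: √((0.025·111.32)² + (0.005·87.01)²) = √(7.74509 + 0.18927) = 2.817 km
3–5: √((-0.008·111.32)² + (0.031·87.01)²) = √(0.79310 + 7.27548) = 2.841 km
2–5: √((-0.010·111.32)² + (0.036·87.01)²) = √(1.23921 + 9.81168) = 3.324 km
1–4: √((0.002·111.32)² + (0.040·87.01)²) = √(0.04957 + 12.11318) = 3.488 km
4–6: √((-0.019·111.32)² + (-0.035·87.01)²) = √(4.47356 + 9.27416) = 3.708 km
1–3: √((0.035·111.32)² + (0.014·87.01)²) = √(15.18037 + 1.48387) = 4.082 km
1–2: √((0.037·111.32)² + (0.009·87.01)²) = √(16.96484 + 0.61323) = 4.193 km
4–7: √((0.036·111.32)² + (-0.016·87.01)²) = √(16.06022 + 1.93811) = 4.242 km
3–4: √((-0.033·111.32)² + (0.026·87.01)²) = √(13.49504 + 5.11782) = 4.314 km
1–7: √((0.038·111.32)² + (0.024·87.01)²) = √(17.89425 + 4.36075) = 4.718 km
2–4: √((-0.035·111.32)² + (0.031·87.01)²) = √(15.18037 + 7.27548) = 4.739 km
1–5: √((0.027·111.32)² + (0.045·87.01)²) = √(9.03387 + 15.33075) = 4.936 km
3–6: √((-0.052·111.32)² + (-0.009·87.01)²) = √(33.50835 + 0.61323) = 5.841 km
5–6: √((-0.044·111.32)² + (-0.040·87.01)²) = √(23.99119 + 12.11318) = 6.009 km
2–6: √((-0.054·111.32)² + (-0.004·87.01)²) = √(36.13549 + 0.12113) = 6.021 km
6–7: √((0.055·111.32)² + (0.019·87.01)²) = √(37.48623 + 2.73304) = 6.342 km
Closest pair: 2–3 at 0.489 km.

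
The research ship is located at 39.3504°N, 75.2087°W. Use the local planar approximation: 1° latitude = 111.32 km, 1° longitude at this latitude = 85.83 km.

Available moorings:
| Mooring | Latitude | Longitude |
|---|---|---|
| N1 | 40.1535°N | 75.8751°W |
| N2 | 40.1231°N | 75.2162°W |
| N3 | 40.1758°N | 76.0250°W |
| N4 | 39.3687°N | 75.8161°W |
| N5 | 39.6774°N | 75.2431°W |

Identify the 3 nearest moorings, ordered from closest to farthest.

N5, N4, N2

Distances from 39.3504°N, 75.2087°W:
N1: √((0.8031·111.32)² + (-0.6664·85.83)²) = √(7992.555251 + 3271.509621) = 106.1323 km
N2: √((0.7727·111.32)² + (-0.0075·85.83)²) = √(7398.918096 + 0.414382) = 86.0194 km
N3: √((0.8254·111.32)² + (-0.8163·85.83)²) = √(8442.582718 + 4908.828033) = 115.5483 km
N4: √((0.0183·111.32)² + (-0.6074·85.83)²) = √(4.150005 + 2717.864495) = 52.1729 km
N5: √((0.3270·111.32)² + (-0.0344·85.83)²) = √(1325.079395 + 8.717563) = 36.5212 km
Sorted: N5 (36.5212 km) < N4 (52.1729 km) < N2 (86.0194 km) < N1 (106.1323 km) < N3 (115.5483 km)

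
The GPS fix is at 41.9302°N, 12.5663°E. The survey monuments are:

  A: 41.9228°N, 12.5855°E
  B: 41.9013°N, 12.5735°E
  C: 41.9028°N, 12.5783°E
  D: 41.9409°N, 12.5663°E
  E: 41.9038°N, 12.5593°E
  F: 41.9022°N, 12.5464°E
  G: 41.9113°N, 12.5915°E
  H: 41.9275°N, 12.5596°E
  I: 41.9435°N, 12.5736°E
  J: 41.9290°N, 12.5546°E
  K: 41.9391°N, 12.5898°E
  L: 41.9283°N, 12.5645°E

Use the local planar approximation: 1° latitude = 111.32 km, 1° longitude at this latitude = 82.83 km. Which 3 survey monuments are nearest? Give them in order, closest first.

L, H, J

Distances from 41.9302°N, 12.5663°E:
A: 1.7910 km
B: 3.2720 km
C: 3.2080 km
D: 1.1911 km
E: 2.9955 km
F: 3.5260 km
G: 2.9637 km
H: 0.6311 km
I: 1.5993 km
J: 0.9783 km
K: 2.1841 km
L: 0.2588 km
Sorted: L (0.2588 km) < H (0.6311 km) < J (0.9783 km) < D (1.1911 km) < I (1.5993 km) < …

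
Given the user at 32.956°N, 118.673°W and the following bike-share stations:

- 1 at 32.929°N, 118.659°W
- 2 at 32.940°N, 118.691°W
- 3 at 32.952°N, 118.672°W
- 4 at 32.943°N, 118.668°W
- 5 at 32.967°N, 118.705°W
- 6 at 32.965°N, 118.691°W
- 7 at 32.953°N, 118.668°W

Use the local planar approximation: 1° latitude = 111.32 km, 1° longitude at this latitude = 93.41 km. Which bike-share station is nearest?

Distances from 32.956°N, 118.673°W:
1: 3.278 km
2: 2.449 km
3: 0.455 km
4: 1.521 km
5: 3.230 km
6: 1.957 km
7: 0.574 km
Minimum: 3 at 0.455 km.

3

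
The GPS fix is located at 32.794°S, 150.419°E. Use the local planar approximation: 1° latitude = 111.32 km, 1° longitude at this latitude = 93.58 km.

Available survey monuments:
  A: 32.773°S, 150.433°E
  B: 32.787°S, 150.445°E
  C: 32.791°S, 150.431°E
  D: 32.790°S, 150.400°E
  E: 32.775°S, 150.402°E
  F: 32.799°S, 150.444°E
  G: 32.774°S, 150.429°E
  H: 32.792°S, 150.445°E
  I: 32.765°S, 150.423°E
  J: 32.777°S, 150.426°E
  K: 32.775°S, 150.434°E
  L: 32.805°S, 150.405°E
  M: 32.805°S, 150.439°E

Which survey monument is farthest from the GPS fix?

Distances from 32.794°S, 150.419°E:
A: √((0.021·111.32)² + (0.014·93.58)²) = √(5.46493 + 1.71641) = 2.680 km
B: √((0.007·111.32)² + (0.026·93.58)²) = √(0.60721 + 5.91988) = 2.555 km
C: √((0.003·111.32)² + (0.012·93.58)²) = √(0.11153 + 1.26104) = 1.172 km
D: √((0.004·111.32)² + (-0.019·93.58)²) = √(0.19827 + 3.16136) = 1.833 km
E: √((0.019·111.32)² + (-0.017·93.58)²) = √(4.47356 + 2.53084) = 2.647 km
F: √((-0.005·111.32)² + (0.025·93.58)²) = √(0.30980 + 5.47326) = 2.405 km
G: √((0.020·111.32)² + (0.010·93.58)²) = √(4.95686 + 0.87572) = 2.415 km
H: √((0.002·111.32)² + (0.026·93.58)²) = √(0.04957 + 5.91988) = 2.443 km
I: √((0.029·111.32)² + (0.004·93.58)²) = √(10.42179 + 0.14012) = 3.250 km
J: √((0.017·111.32)² + (0.007·93.58)²) = √(3.58133 + 0.42910) = 2.003 km
K: √((0.019·111.32)² + (0.015·93.58)²) = √(4.47356 + 1.97037) = 2.538 km
L: √((-0.011·111.32)² + (-0.014·93.58)²) = √(1.49945 + 1.71641) = 1.793 km
M: √((-0.011·111.32)² + (0.020·93.58)²) = √(1.49945 + 3.50289) = 2.237 km
Maximum: I at 3.250 km.

I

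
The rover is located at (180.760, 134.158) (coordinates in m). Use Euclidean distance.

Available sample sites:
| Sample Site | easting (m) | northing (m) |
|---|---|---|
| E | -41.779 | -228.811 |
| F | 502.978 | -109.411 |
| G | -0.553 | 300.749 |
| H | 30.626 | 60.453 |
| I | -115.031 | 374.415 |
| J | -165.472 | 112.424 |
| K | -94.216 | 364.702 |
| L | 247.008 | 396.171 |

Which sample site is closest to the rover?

H

Distances from (180.760, 134.158):
E: 425.758 m
F: 403.919 m
G: 246.225 m
H: 167.250 m
I: 381.072 m
J: 346.913 m
K: 358.835 m
L: 270.258 m
Minimum: H at 167.250 m.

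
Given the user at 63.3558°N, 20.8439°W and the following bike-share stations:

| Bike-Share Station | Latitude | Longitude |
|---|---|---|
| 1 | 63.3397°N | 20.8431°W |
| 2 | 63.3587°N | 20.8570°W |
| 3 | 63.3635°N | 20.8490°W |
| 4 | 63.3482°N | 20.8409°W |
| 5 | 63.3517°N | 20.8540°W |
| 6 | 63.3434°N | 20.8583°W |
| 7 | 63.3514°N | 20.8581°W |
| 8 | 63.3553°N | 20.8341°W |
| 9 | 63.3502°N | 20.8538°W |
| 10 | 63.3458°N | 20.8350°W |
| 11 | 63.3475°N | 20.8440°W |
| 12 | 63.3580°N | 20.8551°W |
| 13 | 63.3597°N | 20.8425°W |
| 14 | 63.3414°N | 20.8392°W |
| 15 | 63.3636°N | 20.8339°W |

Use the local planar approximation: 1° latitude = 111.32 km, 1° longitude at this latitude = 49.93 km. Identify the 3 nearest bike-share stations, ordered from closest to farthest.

Distances from 63.3558°N, 20.8439°W:
1: √((-0.0161·111.32)² + (0.0008·49.93)²) = √(3.212167 + 0.001596) = 1.7927 km
2: √((0.0029·111.32)² + (-0.0131·49.93)²) = √(0.104218 + 0.427825) = 0.7294 km
3: √((0.0077·111.32)² + (-0.0051·49.93)²) = √(0.734730 + 0.064843) = 0.8942 km
4: √((-0.0076·111.32)² + (0.0030·49.93)²) = √(0.715770 + 0.022437) = 0.8592 km
5: √((-0.0041·111.32)² + (-0.0101·49.93)²) = √(0.208312 + 0.254311) = 0.6802 km
6: √((-0.0124·111.32)² + (-0.0144·49.93)²) = √(1.905416 + 0.516949) = 1.5564 km
7: √((-0.0044·111.32)² + (-0.0142·49.93)²) = √(0.239912 + 0.502690) = 0.8617 km
8: √((-0.0005·111.32)² + (0.0098·49.93)²) = √(0.003098 + 0.239428) = 0.4925 km
9: √((-0.0056·111.32)² + (-0.0099·49.93)²) = √(0.388618 + 0.244339) = 0.7956 km
10: √((-0.0100·111.32)² + (0.0089·49.93)²) = √(1.239214 + 0.197471) = 1.1986 km
11: √((-0.0083·111.32)² + (-0.0001·49.93)²) = √(0.853695 + 0.000025) = 0.9240 km
12: √((0.0022·111.32)² + (-0.0112·49.93)²) = √(0.059978 + 0.312723) = 0.6105 km
13: √((0.0039·111.32)² + (0.0014·49.93)²) = √(0.188484 + 0.004886) = 0.4397 km
14: √((-0.0144·111.32)² + (0.0047·49.93)²) = √(2.569635 + 0.055070) = 1.6201 km
15: √((0.0078·111.32)² + (0.0100·49.93)²) = √(0.753938 + 0.249300) = 1.0016 km
Sorted: 13 (0.4397 km) < 8 (0.4925 km) < 12 (0.6105 km) < 5 (0.6802 km) < 2 (0.7294 km) < …

13, 8, 12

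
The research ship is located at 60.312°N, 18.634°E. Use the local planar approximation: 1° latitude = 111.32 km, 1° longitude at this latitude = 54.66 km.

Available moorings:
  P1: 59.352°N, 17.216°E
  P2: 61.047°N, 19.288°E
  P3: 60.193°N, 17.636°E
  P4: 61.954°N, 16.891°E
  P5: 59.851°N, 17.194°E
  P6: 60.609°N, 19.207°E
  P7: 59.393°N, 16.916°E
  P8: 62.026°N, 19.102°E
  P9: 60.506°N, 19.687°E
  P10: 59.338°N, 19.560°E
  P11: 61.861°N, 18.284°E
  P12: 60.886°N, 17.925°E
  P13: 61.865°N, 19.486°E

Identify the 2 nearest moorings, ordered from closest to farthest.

Distances from 60.312°N, 18.634°E:
P1: √((-0.960·111.32)² + (-1.418·54.66)²) = √(11420.59844 + 6007.47146) = 132.015 km
P2: √((0.735·111.32)² + (0.654·54.66)²) = √(6694.54513 + 1277.89377) = 89.289 km
P3: √((-0.119·111.32)² + (-0.998·54.66)²) = √(175.48513 + 2975.77669) = 56.136 km
P4: √((1.642·111.32)² + (-1.743·54.66)²) = √(33411.24822 + 9076.82639) = 206.126 km
P5: √((-0.461·111.32)² + (-1.440·54.66)²) = √(2633.59049 + 6195.32707) = 93.962 km
P6: √((0.297·111.32)² + (0.573·54.66)²) = √(1093.09849 + 980.95368) = 45.542 km
P7: √((-0.919·111.32)² + (-1.718·54.66)²) = √(10465.92018 + 8818.31430) = 138.868 km
P8: √((1.714·111.32)² + (0.468·54.66)²) = √(36405.58637 + 654.38142) = 192.510 km
P9: √((0.194·111.32)² + (1.053·54.66)²) = √(466.39067 + 3312.80595) = 61.475 km
P10: √((-0.974·111.32)² + (0.926·54.66)²) = √(11756.12808 + 2561.89442) = 119.658 km
P11: √((1.549·111.32)² + (-0.350·54.66)²) = √(29733.71887 + 365.99516) = 173.493 km
P12: √((0.574·111.32)² + (-0.709·54.66)²) = √(4082.91351 + 1501.86787) = 74.731 km
P13: √((1.553·111.32)² + (0.852·54.66)²) = √(29887.48057 + 2168.79470) = 179.043 km
Sorted: P6 (45.542 km) < P3 (56.136 km) < P9 (61.475 km) < P12 (74.731 km) < …

P6, P3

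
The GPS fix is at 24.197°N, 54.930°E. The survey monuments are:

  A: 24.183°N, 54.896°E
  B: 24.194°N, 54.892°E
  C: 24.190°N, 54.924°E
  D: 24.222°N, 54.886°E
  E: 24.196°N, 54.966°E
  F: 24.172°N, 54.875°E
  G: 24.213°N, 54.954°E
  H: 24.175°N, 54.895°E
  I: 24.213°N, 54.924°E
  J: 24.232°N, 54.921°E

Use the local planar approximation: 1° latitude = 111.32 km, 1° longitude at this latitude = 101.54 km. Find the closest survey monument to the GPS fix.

C

Distances from 24.197°N, 54.930°E:
A: 3.788 km
B: 3.873 km
C: 0.989 km
D: 5.264 km
E: 3.657 km
F: 6.240 km
G: 3.018 km
H: 4.316 km
I: 1.882 km
J: 4.002 km
Minimum: C at 0.989 km.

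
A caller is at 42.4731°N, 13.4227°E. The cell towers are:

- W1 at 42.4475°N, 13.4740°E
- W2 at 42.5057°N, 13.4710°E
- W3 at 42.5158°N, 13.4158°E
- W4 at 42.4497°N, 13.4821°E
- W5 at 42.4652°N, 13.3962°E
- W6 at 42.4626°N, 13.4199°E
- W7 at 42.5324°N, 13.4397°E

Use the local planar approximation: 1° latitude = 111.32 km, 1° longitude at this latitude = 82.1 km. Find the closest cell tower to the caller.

Distances from 42.4731°N, 13.4227°E:
W1: 5.0853 km
W2: 5.3754 km
W3: 4.7870 km
W4: 5.5288 km
W5: 2.3467 km
W6: 1.1913 km
W7: 6.7472 km
Minimum: W6 at 1.1913 km.

W6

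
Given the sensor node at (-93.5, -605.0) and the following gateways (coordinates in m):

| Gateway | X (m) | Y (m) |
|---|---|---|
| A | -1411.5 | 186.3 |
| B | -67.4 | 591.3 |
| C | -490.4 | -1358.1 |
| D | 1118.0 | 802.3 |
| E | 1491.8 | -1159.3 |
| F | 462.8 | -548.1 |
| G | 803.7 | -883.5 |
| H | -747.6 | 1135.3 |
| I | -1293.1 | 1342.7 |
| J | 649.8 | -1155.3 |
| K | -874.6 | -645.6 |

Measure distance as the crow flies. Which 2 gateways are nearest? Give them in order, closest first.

Distances from (-93.5, -605.0):
A: √((-1318.0)² + (791.3)²) = √(1737124.000 + 626155.690) = 1537.3 m
B: √((26.1)² + (1196.3)²) = √(681.210 + 1431133.690) = 1196.6 m
C: √((-396.9)² + (-753.1)²) = √(157529.610 + 567159.610) = 851.3 m
D: √((1211.5)² + (1407.3)²) = √(1467732.250 + 1980493.290) = 1856.9 m
E: √((1585.3)² + (-554.3)²) = √(2513176.090 + 307248.490) = 1679.4 m
F: √((556.3)² + (56.9)²) = √(309469.690 + 3237.610) = 559.2 m
G: √((897.2)² + (-278.5)²) = √(804967.840 + 77562.250) = 939.4 m
H: √((-654.1)² + (1740.3)²) = √(427846.810 + 3028644.090) = 1859.2 m
I: √((-1199.6)² + (1947.7)²) = √(1439040.160 + 3793535.290) = 2287.5 m
J: √((743.3)² + (-550.3)²) = √(552494.890 + 302830.090) = 924.8 m
K: √((-781.1)² + (-40.6)²) = √(610117.210 + 1648.360) = 782.2 m
Sorted: F (559.2 m) < K (782.2 m) < C (851.3 m) < J (924.8 m) < …

F, K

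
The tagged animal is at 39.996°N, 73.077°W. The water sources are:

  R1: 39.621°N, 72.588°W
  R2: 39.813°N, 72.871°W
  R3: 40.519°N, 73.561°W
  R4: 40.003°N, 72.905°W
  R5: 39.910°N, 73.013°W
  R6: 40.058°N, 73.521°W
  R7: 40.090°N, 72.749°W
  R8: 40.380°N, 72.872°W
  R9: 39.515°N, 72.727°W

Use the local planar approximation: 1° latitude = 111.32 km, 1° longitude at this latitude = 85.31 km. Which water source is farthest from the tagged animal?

Distances from 39.996°N, 73.077°W:
R1: √((-0.375·111.32)² + (0.489·85.31)²) = √(1742.64502 + 1740.27388) = 59.016 km
R2: √((-0.183·111.32)² + (0.206·85.31)²) = √(415.00046 + 308.84056) = 26.904 km
R3: √((0.523·111.32)² + (-0.484·85.31)²) = √(3389.61032 + 1704.86740) = 71.376 km
R4: √((0.007·111.32)² + (0.172·85.31)²) = √(0.60721 + 215.30632) = 14.694 km
R5: √((-0.086·111.32)² + (0.064·85.31)²) = √(91.65229 + 29.80985) = 11.021 km
R6: √((0.062·111.32)² + (-0.444·85.31)²) = √(47.63540 + 1434.71561) = 38.501 km
R7: √((0.094·111.32)² + (0.328·85.31)²) = √(109.49697 + 782.97442) = 29.874 km
R8: √((0.384·111.32)² + (0.205·85.31)²) = √(1827.29575 + 305.84938) = 46.186 km
R9: √((-0.481·111.32)² + (0.350·85.31)²) = √(2867.05846 + 891.53002) = 61.307 km
Maximum: R3 at 71.376 km.

R3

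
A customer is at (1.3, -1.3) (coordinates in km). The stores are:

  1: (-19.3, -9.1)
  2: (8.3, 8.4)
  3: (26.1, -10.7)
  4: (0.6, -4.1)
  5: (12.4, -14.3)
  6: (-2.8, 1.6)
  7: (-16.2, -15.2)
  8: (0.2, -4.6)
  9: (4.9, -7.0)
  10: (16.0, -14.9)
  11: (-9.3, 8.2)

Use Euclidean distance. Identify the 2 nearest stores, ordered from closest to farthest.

4, 8

Distances from (1.3, -1.3):
1: √((-20.6)² + (-7.8)²) = √(424.360 + 60.840) = 22.0 km
2: √((7.0)² + (9.7)²) = √(49.000 + 94.090) = 12.0 km
3: √((24.8)² + (-9.4)²) = √(615.040 + 88.360) = 26.5 km
4: √((-0.7)² + (-2.8)²) = √(0.490 + 7.840) = 2.9 km
5: √((11.1)² + (-13.0)²) = √(123.210 + 169.000) = 17.1 km
6: √((-4.1)² + (2.9)²) = √(16.810 + 8.410) = 5.0 km
7: √((-17.5)² + (-13.9)²) = √(306.250 + 193.210) = 22.3 km
8: √((-1.1)² + (-3.3)²) = √(1.210 + 10.890) = 3.5 km
9: √((3.6)² + (-5.7)²) = √(12.960 + 32.490) = 6.7 km
10: √((14.7)² + (-13.6)²) = √(216.090 + 184.960) = 20.0 km
11: √((-10.6)² + (9.5)²) = √(112.360 + 90.250) = 14.2 km
Sorted: 4 (2.9 km) < 8 (3.5 km) < 6 (5.0 km) < 9 (6.7 km) < …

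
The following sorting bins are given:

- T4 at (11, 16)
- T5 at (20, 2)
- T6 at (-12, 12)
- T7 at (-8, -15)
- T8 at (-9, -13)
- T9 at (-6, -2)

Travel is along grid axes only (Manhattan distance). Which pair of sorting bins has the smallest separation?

T7 and T8

Pairwise distances:
T7–T8: 3
T8–T9: 14
T7–T9: 15
T6–T9: 20
T4–T5: 23
T4–T6: 27
T6–T8: 28
T5–T9: 30
T6–T7: 31
T4–T9: 35
T5–T6: 42
T5–T8: 44
T5–T7: 45
T4–T8: 49
T4–T7: 50
Closest pair: T7–T8 at 3.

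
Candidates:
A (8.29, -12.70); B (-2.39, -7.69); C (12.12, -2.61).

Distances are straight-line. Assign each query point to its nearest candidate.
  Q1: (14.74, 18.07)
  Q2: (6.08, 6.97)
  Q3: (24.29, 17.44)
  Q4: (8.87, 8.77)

Q1 at (14.74, 18.07):
  A: √((-6.45)² + (-30.77)²) = √(41.6025 + 946.7929) = 31.44
  B: √((-17.13)² + (-25.76)²) = √(293.4369 + 663.5776) = 30.94
  C: √((-2.62)² + (-20.68)²) = √(6.8644 + 427.6624) = 20.85
  → nearest: C (20.85)
Q2 at (6.08, 6.97):
  A: √((2.21)² + (-19.67)²) = √(4.8841 + 386.9089) = 19.79
  B: √((-8.47)² + (-14.66)²) = √(71.7409 + 214.9156) = 16.93
  C: √((6.04)² + (-9.58)²) = √(36.4816 + 91.7764) = 11.33
  → nearest: C (11.33)
Q3 at (24.29, 17.44):
  A: √((-16.00)² + (-30.14)²) = √(256.0000 + 908.4196) = 34.12
  B: √((-26.68)² + (-25.13)²) = √(711.8224 + 631.5169) = 36.65
  C: √((-12.17)² + (-20.05)²) = √(148.1089 + 402.0025) = 23.45
  → nearest: C (23.45)
Q4 at (8.87, 8.77):
  A: √((-0.58)² + (-21.47)²) = √(0.3364 + 460.9609) = 21.48
  B: √((-11.26)² + (-16.46)²) = √(126.7876 + 270.9316) = 19.94
  C: √((3.25)² + (-11.38)²) = √(10.5625 + 129.5044) = 11.83
  → nearest: C (11.83)

Q1→C; Q2→C; Q3→C; Q4→C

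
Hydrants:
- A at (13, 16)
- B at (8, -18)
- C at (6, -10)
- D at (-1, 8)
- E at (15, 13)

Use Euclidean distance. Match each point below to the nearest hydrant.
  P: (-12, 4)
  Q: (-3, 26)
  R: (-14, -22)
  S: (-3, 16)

P at (-12, 4):
  A: 27.7
  B: 29.7
  C: 22.8
  D: 11.7
  E: 28.5
  → nearest: D (11.7)
Q at (-3, 26):
  A: 18.9
  B: 45.4
  C: 37.1
  D: 18.1
  E: 22.2
  → nearest: D (18.1)
R at (-14, -22):
  A: 46.6
  B: 22.4
  C: 23.3
  D: 32.7
  E: 45.5
  → nearest: B (22.4)
S at (-3, 16):
  A: 16.0
  B: 35.7
  C: 27.5
  D: 8.2
  E: 18.2
  → nearest: D (8.2)

P→D; Q→D; R→B; S→D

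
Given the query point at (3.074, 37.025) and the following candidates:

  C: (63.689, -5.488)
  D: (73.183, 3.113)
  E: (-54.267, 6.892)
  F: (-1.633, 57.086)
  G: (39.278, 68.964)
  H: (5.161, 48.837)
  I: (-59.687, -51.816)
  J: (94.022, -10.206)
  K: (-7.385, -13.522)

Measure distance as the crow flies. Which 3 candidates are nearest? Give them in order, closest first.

H, F, G

Distances from (3.074, 37.025):
C: √((60.615)² + (-42.513)²) = √(3674.17823 + 1807.35517) = 74.037
D: √((70.109)² + (-33.912)²) = √(4915.27188 + 1150.02374) = 77.880
E: √((-57.341)² + (-30.133)²) = √(3287.99028 + 907.99769) = 64.776
F: √((-4.707)² + (20.061)²) = √(22.15585 + 402.44372) = 20.606
G: √((36.204)² + (31.939)²) = √(1310.72962 + 1020.09972) = 48.279
H: √((2.087)² + (11.812)²) = √(4.35557 + 139.52334) = 11.995
I: √((-62.761)² + (-88.841)²) = √(3938.94312 + 7892.72328) = 108.773
J: √((90.948)² + (-47.231)²) = √(8271.53870 + 2230.76736) = 102.481
K: √((-10.459)² + (-50.547)²) = √(109.39068 + 2554.99921) = 51.618
Sorted: H (11.995) < F (20.606) < G (48.279) < K (51.618) < E (64.776) < …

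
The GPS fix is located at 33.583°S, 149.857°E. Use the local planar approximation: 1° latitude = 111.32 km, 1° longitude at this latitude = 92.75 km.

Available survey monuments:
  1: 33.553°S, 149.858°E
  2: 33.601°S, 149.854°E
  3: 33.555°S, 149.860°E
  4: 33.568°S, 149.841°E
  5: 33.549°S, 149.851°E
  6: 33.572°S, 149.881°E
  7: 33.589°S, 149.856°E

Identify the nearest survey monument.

Distances from 33.583°S, 149.857°E:
1: √((0.030·111.32)² + (0.001·92.75)²) = √(11.15293 + 0.00860) = 3.341 km
2: √((-0.018·111.32)² + (-0.003·92.75)²) = √(4.01505 + 0.07742) = 2.023 km
3: √((0.028·111.32)² + (0.003·92.75)²) = √(9.71544 + 0.07742) = 3.129 km
4: √((0.015·111.32)² + (-0.016·92.75)²) = √(2.78823 + 2.20226) = 2.234 km
5: √((0.034·111.32)² + (-0.006·92.75)²) = √(14.32532 + 0.30969) = 3.826 km
6: √((0.011·111.32)² + (0.024·92.75)²) = √(1.49945 + 4.95508) = 2.541 km
7: √((-0.006·111.32)² + (-0.001·92.75)²) = √(0.44612 + 0.00860) = 0.674 km
Minimum: 7 at 0.674 km.

7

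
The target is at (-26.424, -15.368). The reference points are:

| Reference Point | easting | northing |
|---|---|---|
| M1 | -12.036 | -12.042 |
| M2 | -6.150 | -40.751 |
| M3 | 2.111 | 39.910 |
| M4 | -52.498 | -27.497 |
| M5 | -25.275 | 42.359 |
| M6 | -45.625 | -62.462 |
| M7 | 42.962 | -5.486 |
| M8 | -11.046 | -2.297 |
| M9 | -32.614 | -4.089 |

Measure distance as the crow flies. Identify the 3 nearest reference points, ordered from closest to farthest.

Distances from (-26.424, -15.368):
M1: 14.767
M2: 32.486
M3: 62.209
M4: 28.757
M5: 57.738
M6: 50.858
M7: 70.086
M8: 20.183
M9: 12.866
Sorted: M9 (12.866) < M1 (14.767) < M8 (20.183) < M4 (28.757) < M2 (32.486) < …

M9, M1, M8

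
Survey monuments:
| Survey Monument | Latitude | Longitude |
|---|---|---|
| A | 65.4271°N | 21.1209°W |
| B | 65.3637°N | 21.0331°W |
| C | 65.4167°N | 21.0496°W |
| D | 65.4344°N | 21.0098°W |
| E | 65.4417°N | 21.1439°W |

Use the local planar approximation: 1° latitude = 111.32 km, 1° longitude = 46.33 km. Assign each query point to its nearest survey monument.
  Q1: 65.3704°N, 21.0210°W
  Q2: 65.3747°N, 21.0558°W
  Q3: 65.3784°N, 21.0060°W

Q1 at 65.3704°N, 21.0210°W:
  A: √((0.0567·111.32)² + (-0.0999·46.33)²) = √(39.839375 + 21.421781) = 7.8270 km
  B: √((-0.0067·111.32)² + (-0.0121·46.33)²) = √(0.556283 + 0.314265) = 0.9330 km
  C: √((0.0463·111.32)² + (-0.0286·46.33)²) = √(26.564912 + 1.755726) = 5.3217 km
  D: √((0.0640·111.32)² + (0.0112·46.33)²) = √(50.758215 + 0.269253) = 7.1434 km
  E: √((0.0713·111.32)² + (-0.1229·46.33)²) = √(62.997810 + 32.421146) = 9.7683 km
  → nearest: B (0.9330 km)
Q2 at 65.3747°N, 21.0558°W:
  A: √((0.0524·111.32)² + (-0.0651·46.33)²) = √(34.025849 + 9.096757) = 6.5668 km
  B: √((-0.0110·111.32)² + (0.0227·46.33)²) = √(1.499449 + 1.106054) = 1.6142 km
  C: √((0.0420·111.32)² + (0.0062·46.33)²) = √(21.859739 + 0.082510) = 4.6843 km
  D: √((0.0597·111.32)² + (0.0460·46.33)²) = √(44.166711 + 4.541928) = 6.9792 km
  E: √((0.0670·111.32)² + (-0.0881·46.33)²) = √(55.628327 + 16.660054) = 8.5023 km
  → nearest: B (1.6142 km)
Q3 at 65.3784°N, 21.0060°W:
  A: √((0.0487·111.32)² + (-0.1149·46.33)²) = √(29.390320 + 28.337704) = 7.5979 km
  B: √((-0.0147·111.32)² + (-0.0271·46.33)²) = √(2.677818 + 1.576388) = 2.0626 km
  C: √((0.0383·111.32)² + (-0.0436·46.33)²) = √(18.177910 + 4.080352) = 4.7179 km
  D: √((0.0560·111.32)² + (-0.0038·46.33)²) = √(38.861759 + 0.030995) = 6.2364 km
  E: √((0.0633·111.32)² + (-0.1379·46.33)²) = √(49.653951 + 40.818133) = 9.5117 km
  → nearest: B (2.0626 km)

Q1→B; Q2→B; Q3→B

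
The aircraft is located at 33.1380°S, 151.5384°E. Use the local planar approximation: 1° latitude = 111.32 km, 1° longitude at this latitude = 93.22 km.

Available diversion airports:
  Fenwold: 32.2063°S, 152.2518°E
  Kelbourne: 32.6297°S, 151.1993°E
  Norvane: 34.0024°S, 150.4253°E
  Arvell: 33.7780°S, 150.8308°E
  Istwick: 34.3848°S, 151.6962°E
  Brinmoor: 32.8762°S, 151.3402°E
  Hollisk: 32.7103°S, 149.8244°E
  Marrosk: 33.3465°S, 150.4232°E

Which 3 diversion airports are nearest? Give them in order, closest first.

Brinmoor, Kelbourne, Arvell

Distances from 33.1380°S, 151.5384°E:
Fenwold: √((0.9317·111.32)² + (0.7134·93.22)²) = √(10757.183729 + 4422.668694) = 123.2065 km
Kelbourne: √((0.5083·111.32)² + (-0.3391·93.22)²) = √(3201.744077 + 999.249125) = 64.8151 km
Norvane: √((-0.8644·111.32)² + (-1.1131·93.22)²) = √(9259.252165 + 10766.797939) = 141.5134 km
Arvell: √((-0.6400·111.32)² + (-0.7076·93.22)²) = √(5075.821527 + 4351.047712) = 97.0921 km
Istwick: √((-1.2468·111.32)² + (0.1578·93.22)²) = √(19263.712256 + 216.387513) = 139.5711 km
Brinmoor: √((0.2618·111.32)² + (-0.1982·93.22)²) = √(849.348022 + 341.370114) = 34.5068 km
Hollisk: √((0.4277·111.32)² + (-1.7140·93.22)²) = √(2266.861027 + 25529.354406) = 166.7220 km
Marrosk: √((-0.2085·111.32)² + (-1.1152·93.22)²) = √(538.714312 + 10807.462038) = 106.5184 km
Sorted: Brinmoor (34.5068 km) < Kelbourne (64.8151 km) < Arvell (97.0921 km) < Marrosk (106.5184 km) < Fenwold (123.2065 km) < …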